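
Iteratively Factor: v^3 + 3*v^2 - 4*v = (v)*(v^2 + 3*v - 4) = v*(v - 1)*(v + 4)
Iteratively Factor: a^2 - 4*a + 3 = (a - 3)*(a - 1)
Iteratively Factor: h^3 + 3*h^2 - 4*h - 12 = (h + 2)*(h^2 + h - 6) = (h + 2)*(h + 3)*(h - 2)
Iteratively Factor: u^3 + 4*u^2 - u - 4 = (u + 1)*(u^2 + 3*u - 4) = (u + 1)*(u + 4)*(u - 1)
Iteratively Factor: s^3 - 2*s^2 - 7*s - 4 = (s + 1)*(s^2 - 3*s - 4) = (s - 4)*(s + 1)*(s + 1)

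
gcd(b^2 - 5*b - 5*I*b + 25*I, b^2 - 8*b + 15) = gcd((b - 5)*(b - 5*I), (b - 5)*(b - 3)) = b - 5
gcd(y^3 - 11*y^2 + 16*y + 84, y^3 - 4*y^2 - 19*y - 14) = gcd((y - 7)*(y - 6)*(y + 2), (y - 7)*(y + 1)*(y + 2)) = y^2 - 5*y - 14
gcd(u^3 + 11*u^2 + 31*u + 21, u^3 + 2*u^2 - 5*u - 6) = u^2 + 4*u + 3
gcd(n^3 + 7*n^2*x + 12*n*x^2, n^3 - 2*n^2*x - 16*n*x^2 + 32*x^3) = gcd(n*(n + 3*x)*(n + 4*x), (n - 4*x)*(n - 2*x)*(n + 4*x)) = n + 4*x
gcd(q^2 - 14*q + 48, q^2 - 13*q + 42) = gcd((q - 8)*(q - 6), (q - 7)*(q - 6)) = q - 6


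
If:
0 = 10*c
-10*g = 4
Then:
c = 0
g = -2/5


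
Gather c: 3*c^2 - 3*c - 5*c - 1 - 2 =3*c^2 - 8*c - 3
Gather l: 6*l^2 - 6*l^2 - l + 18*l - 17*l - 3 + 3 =0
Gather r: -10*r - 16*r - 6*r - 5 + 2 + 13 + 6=16 - 32*r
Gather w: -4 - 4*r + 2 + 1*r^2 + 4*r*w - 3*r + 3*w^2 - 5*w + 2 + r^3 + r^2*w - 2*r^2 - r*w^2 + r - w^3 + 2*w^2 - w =r^3 - r^2 - 6*r - w^3 + w^2*(5 - r) + w*(r^2 + 4*r - 6)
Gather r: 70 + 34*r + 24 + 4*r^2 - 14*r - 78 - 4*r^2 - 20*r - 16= 0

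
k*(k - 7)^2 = k^3 - 14*k^2 + 49*k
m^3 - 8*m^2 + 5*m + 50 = (m - 5)^2*(m + 2)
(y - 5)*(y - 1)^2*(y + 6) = y^4 - y^3 - 31*y^2 + 61*y - 30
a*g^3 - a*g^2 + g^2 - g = g*(g - 1)*(a*g + 1)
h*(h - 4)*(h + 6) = h^3 + 2*h^2 - 24*h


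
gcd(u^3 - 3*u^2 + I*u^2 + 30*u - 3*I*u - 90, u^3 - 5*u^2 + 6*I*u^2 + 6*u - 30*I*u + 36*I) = u^2 + u*(-3 + 6*I) - 18*I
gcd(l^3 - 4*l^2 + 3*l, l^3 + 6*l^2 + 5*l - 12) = l - 1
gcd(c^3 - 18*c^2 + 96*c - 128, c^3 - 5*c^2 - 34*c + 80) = c^2 - 10*c + 16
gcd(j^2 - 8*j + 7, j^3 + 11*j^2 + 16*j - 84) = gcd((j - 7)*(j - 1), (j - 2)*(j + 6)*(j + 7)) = 1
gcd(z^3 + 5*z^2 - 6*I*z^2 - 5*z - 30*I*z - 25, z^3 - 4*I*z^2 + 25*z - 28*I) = z - I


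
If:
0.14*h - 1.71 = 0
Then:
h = 12.21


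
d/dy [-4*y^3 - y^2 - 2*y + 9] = -12*y^2 - 2*y - 2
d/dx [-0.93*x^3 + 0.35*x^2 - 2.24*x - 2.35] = -2.79*x^2 + 0.7*x - 2.24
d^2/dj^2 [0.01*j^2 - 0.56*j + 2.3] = 0.0200000000000000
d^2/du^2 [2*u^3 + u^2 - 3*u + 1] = 12*u + 2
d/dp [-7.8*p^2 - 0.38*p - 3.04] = -15.6*p - 0.38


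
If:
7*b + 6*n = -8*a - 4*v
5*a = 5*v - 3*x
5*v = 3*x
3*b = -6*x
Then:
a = 0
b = -2*x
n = 29*x/15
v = 3*x/5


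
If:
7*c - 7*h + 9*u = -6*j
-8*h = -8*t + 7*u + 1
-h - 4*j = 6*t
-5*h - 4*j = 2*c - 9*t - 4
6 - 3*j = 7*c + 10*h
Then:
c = 14229/24607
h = 3360/24607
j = 4813/24607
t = -11306/73821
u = -34987/73821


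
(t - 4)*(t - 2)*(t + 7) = t^3 + t^2 - 34*t + 56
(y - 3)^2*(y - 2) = y^3 - 8*y^2 + 21*y - 18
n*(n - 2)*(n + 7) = n^3 + 5*n^2 - 14*n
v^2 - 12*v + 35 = (v - 7)*(v - 5)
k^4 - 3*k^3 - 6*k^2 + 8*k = k*(k - 4)*(k - 1)*(k + 2)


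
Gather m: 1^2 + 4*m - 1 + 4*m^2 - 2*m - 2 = 4*m^2 + 2*m - 2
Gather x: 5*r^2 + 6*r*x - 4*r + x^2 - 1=5*r^2 + 6*r*x - 4*r + x^2 - 1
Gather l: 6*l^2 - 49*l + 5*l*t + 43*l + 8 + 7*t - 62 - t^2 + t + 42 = 6*l^2 + l*(5*t - 6) - t^2 + 8*t - 12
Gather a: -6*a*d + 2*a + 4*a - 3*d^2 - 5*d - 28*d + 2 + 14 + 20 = a*(6 - 6*d) - 3*d^2 - 33*d + 36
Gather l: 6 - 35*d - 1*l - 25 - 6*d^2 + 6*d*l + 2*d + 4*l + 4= -6*d^2 - 33*d + l*(6*d + 3) - 15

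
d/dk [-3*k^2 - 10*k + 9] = -6*k - 10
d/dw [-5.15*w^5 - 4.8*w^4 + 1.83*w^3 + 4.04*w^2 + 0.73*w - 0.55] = -25.75*w^4 - 19.2*w^3 + 5.49*w^2 + 8.08*w + 0.73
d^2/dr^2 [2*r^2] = 4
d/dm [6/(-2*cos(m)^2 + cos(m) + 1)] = 6*(1 - 4*cos(m))*sin(m)/(cos(m) - cos(2*m))^2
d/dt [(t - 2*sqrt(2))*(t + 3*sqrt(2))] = 2*t + sqrt(2)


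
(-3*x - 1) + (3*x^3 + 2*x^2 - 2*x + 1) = 3*x^3 + 2*x^2 - 5*x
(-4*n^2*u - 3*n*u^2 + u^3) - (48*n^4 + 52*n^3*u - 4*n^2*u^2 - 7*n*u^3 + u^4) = -48*n^4 - 52*n^3*u + 4*n^2*u^2 - 4*n^2*u + 7*n*u^3 - 3*n*u^2 - u^4 + u^3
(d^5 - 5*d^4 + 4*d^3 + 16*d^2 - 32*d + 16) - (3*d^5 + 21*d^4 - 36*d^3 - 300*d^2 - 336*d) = -2*d^5 - 26*d^4 + 40*d^3 + 316*d^2 + 304*d + 16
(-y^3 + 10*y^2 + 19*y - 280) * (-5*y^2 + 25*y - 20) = 5*y^5 - 75*y^4 + 175*y^3 + 1675*y^2 - 7380*y + 5600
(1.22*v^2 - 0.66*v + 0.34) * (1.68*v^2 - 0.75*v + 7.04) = 2.0496*v^4 - 2.0238*v^3 + 9.655*v^2 - 4.9014*v + 2.3936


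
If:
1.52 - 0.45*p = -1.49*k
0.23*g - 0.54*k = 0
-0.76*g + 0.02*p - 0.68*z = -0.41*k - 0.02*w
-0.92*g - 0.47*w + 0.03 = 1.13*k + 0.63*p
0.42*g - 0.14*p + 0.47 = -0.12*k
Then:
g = 0.01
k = 0.00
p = 3.39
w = -4.52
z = -0.04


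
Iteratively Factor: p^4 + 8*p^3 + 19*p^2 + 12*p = (p)*(p^3 + 8*p^2 + 19*p + 12) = p*(p + 4)*(p^2 + 4*p + 3) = p*(p + 1)*(p + 4)*(p + 3)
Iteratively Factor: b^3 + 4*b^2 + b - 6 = (b + 2)*(b^2 + 2*b - 3) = (b + 2)*(b + 3)*(b - 1)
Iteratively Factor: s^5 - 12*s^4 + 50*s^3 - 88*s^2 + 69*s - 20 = (s - 1)*(s^4 - 11*s^3 + 39*s^2 - 49*s + 20) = (s - 5)*(s - 1)*(s^3 - 6*s^2 + 9*s - 4) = (s - 5)*(s - 1)^2*(s^2 - 5*s + 4) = (s - 5)*(s - 4)*(s - 1)^2*(s - 1)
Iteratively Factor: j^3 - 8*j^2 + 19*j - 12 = (j - 4)*(j^2 - 4*j + 3) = (j - 4)*(j - 3)*(j - 1)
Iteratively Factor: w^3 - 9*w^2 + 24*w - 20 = (w - 2)*(w^2 - 7*w + 10) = (w - 5)*(w - 2)*(w - 2)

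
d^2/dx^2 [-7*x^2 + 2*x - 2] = -14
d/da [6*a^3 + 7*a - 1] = 18*a^2 + 7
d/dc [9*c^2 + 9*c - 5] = 18*c + 9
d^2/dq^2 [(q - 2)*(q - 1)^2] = 6*q - 8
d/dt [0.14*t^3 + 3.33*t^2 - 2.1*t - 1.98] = 0.42*t^2 + 6.66*t - 2.1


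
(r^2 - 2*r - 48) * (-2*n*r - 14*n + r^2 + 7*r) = -2*n*r^3 - 10*n*r^2 + 124*n*r + 672*n + r^4 + 5*r^3 - 62*r^2 - 336*r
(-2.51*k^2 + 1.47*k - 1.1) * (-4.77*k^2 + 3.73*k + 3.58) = 11.9727*k^4 - 16.3742*k^3 + 1.7443*k^2 + 1.1596*k - 3.938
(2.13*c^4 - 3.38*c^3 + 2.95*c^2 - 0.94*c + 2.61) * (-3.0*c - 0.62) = -6.39*c^5 + 8.8194*c^4 - 6.7544*c^3 + 0.991*c^2 - 7.2472*c - 1.6182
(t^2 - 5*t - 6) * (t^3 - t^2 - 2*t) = t^5 - 6*t^4 - 3*t^3 + 16*t^2 + 12*t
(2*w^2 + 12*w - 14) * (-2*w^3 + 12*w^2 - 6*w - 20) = -4*w^5 + 160*w^3 - 280*w^2 - 156*w + 280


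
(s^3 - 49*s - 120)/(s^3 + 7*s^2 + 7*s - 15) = (s - 8)/(s - 1)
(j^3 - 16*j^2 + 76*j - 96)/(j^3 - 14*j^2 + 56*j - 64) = (j - 6)/(j - 4)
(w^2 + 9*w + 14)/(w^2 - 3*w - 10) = (w + 7)/(w - 5)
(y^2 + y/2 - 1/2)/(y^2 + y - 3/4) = 2*(y + 1)/(2*y + 3)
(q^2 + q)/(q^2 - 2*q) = (q + 1)/(q - 2)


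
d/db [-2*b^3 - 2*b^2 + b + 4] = -6*b^2 - 4*b + 1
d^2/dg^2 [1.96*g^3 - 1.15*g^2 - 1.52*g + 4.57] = 11.76*g - 2.3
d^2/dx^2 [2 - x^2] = -2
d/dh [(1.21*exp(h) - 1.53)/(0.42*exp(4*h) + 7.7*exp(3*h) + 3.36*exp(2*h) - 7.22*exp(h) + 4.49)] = (-1.5246*exp(4*h) - 16.0636*exp(3*h) + 31.2774*exp(2*h) + 10.2816*exp(h) - 5.6137)*exp(h)/(0.1764*exp(8*h) + 6.468*exp(7*h) + 62.1124*exp(6*h) + 45.6792*exp(5*h) - 96.1268*exp(4*h) + 20.6276*exp(3*h) + 82.3012*exp(2*h) - 64.8356*exp(h) + 20.1601)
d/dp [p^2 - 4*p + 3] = 2*p - 4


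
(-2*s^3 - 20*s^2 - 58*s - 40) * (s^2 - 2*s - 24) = -2*s^5 - 16*s^4 + 30*s^3 + 556*s^2 + 1472*s + 960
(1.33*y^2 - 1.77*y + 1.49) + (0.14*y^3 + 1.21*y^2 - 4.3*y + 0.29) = 0.14*y^3 + 2.54*y^2 - 6.07*y + 1.78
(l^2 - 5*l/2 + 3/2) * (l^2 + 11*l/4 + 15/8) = l^4 + l^3/4 - 7*l^2/2 - 9*l/16 + 45/16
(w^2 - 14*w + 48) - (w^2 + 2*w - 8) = 56 - 16*w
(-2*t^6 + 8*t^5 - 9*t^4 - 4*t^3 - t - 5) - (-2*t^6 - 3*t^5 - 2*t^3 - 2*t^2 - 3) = 11*t^5 - 9*t^4 - 2*t^3 + 2*t^2 - t - 2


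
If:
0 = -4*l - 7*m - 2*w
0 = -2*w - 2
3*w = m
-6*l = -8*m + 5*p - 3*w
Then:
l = 23/4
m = -3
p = -123/10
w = -1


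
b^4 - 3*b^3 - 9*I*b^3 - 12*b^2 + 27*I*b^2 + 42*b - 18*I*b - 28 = (b - 2)*(b - 1)*(b - 7*I)*(b - 2*I)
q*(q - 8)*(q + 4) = q^3 - 4*q^2 - 32*q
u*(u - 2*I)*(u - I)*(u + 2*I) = u^4 - I*u^3 + 4*u^2 - 4*I*u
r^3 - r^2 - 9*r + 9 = (r - 3)*(r - 1)*(r + 3)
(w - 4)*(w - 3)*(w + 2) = w^3 - 5*w^2 - 2*w + 24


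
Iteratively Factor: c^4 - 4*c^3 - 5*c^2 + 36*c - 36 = (c - 2)*(c^3 - 2*c^2 - 9*c + 18) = (c - 2)^2*(c^2 - 9) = (c - 3)*(c - 2)^2*(c + 3)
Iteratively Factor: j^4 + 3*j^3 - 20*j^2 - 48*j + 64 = (j + 4)*(j^3 - j^2 - 16*j + 16) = (j - 1)*(j + 4)*(j^2 - 16) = (j - 4)*(j - 1)*(j + 4)*(j + 4)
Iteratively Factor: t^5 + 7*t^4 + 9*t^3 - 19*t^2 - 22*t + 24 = (t - 1)*(t^4 + 8*t^3 + 17*t^2 - 2*t - 24) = (t - 1)*(t + 3)*(t^3 + 5*t^2 + 2*t - 8) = (t - 1)*(t + 3)*(t + 4)*(t^2 + t - 2) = (t - 1)^2*(t + 3)*(t + 4)*(t + 2)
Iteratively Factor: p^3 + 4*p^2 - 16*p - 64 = (p + 4)*(p^2 - 16) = (p - 4)*(p + 4)*(p + 4)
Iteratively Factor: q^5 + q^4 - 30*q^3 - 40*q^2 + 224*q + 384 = (q + 2)*(q^4 - q^3 - 28*q^2 + 16*q + 192) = (q - 4)*(q + 2)*(q^3 + 3*q^2 - 16*q - 48) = (q - 4)^2*(q + 2)*(q^2 + 7*q + 12) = (q - 4)^2*(q + 2)*(q + 4)*(q + 3)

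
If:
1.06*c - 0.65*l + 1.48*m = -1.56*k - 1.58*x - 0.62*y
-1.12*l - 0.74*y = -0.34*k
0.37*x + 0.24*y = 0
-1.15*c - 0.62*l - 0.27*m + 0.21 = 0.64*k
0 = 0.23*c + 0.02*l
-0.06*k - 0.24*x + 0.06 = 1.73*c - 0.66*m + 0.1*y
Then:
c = -0.02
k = 0.15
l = 0.28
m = -0.11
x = 0.23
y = -0.36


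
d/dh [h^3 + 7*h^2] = h*(3*h + 14)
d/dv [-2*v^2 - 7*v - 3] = -4*v - 7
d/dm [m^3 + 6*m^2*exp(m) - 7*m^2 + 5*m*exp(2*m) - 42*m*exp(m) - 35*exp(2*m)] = 6*m^2*exp(m) + 3*m^2 + 10*m*exp(2*m) - 30*m*exp(m) - 14*m - 65*exp(2*m) - 42*exp(m)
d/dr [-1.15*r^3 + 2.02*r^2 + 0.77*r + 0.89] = -3.45*r^2 + 4.04*r + 0.77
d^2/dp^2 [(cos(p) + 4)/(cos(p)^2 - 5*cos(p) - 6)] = (9*sin(p)^4*cos(p) + 21*sin(p)^4 - 184*sin(p)^2 - 20*cos(p) - 9*cos(3*p)/2 - cos(5*p)/2 - 25)/(sin(p)^2 + 5*cos(p) + 5)^3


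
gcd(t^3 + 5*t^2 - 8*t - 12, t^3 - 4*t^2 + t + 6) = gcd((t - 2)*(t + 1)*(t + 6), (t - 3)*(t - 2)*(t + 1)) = t^2 - t - 2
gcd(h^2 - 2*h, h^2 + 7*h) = h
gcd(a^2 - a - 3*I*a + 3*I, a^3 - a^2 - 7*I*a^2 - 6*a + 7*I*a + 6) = a - 1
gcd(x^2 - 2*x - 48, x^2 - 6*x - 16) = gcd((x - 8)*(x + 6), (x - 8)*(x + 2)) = x - 8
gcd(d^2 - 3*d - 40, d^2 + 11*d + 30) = d + 5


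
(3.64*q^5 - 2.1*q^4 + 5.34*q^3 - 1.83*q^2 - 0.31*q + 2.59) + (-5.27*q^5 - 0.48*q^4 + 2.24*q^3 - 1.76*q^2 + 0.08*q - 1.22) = -1.63*q^5 - 2.58*q^4 + 7.58*q^3 - 3.59*q^2 - 0.23*q + 1.37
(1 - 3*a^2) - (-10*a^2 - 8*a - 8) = 7*a^2 + 8*a + 9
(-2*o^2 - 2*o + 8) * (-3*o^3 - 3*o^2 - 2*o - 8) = 6*o^5 + 12*o^4 - 14*o^3 - 4*o^2 - 64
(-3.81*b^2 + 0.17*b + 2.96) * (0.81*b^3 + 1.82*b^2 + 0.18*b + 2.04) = -3.0861*b^5 - 6.7965*b^4 + 2.0212*b^3 - 2.3546*b^2 + 0.8796*b + 6.0384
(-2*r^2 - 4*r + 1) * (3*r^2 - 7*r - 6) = -6*r^4 + 2*r^3 + 43*r^2 + 17*r - 6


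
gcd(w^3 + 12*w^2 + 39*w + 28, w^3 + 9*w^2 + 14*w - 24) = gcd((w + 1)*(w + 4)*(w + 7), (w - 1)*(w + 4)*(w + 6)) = w + 4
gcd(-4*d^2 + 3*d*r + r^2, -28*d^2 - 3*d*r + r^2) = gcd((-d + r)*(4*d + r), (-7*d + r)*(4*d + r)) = 4*d + r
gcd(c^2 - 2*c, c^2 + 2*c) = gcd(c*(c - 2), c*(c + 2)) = c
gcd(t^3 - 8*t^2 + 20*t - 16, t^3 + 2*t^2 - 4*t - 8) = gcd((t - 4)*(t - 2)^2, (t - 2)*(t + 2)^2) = t - 2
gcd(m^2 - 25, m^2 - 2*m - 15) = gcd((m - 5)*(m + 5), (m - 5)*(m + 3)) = m - 5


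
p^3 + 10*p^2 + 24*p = p*(p + 4)*(p + 6)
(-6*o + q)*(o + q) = -6*o^2 - 5*o*q + q^2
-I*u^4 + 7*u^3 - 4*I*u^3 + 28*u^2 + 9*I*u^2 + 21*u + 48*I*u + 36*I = (u + 3)*(u + 3*I)*(u + 4*I)*(-I*u - I)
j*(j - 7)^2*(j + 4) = j^4 - 10*j^3 - 7*j^2 + 196*j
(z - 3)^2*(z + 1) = z^3 - 5*z^2 + 3*z + 9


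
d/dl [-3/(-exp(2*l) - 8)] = -6*exp(2*l)/(exp(2*l) + 8)^2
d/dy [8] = 0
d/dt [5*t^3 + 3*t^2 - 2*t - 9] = 15*t^2 + 6*t - 2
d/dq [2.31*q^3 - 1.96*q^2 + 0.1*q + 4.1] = 6.93*q^2 - 3.92*q + 0.1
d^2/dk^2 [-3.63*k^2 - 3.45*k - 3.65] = -7.26000000000000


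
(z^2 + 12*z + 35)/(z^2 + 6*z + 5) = (z + 7)/(z + 1)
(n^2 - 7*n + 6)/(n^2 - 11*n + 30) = (n - 1)/(n - 5)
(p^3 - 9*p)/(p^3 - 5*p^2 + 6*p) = (p + 3)/(p - 2)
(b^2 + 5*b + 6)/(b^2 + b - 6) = (b + 2)/(b - 2)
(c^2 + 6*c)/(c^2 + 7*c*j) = (c + 6)/(c + 7*j)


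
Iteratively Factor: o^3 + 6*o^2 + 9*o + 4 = (o + 4)*(o^2 + 2*o + 1) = (o + 1)*(o + 4)*(o + 1)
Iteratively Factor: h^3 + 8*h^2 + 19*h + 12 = (h + 1)*(h^2 + 7*h + 12) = (h + 1)*(h + 3)*(h + 4)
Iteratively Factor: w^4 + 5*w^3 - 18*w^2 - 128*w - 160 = (w + 4)*(w^3 + w^2 - 22*w - 40) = (w + 2)*(w + 4)*(w^2 - w - 20) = (w - 5)*(w + 2)*(w + 4)*(w + 4)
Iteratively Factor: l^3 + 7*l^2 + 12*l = (l + 3)*(l^2 + 4*l) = (l + 3)*(l + 4)*(l)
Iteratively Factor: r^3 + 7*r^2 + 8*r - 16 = (r - 1)*(r^2 + 8*r + 16) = (r - 1)*(r + 4)*(r + 4)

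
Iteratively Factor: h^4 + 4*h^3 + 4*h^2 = (h)*(h^3 + 4*h^2 + 4*h) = h*(h + 2)*(h^2 + 2*h) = h^2*(h + 2)*(h + 2)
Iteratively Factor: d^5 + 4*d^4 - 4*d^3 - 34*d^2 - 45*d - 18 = (d + 2)*(d^4 + 2*d^3 - 8*d^2 - 18*d - 9) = (d + 1)*(d + 2)*(d^3 + d^2 - 9*d - 9) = (d - 3)*(d + 1)*(d + 2)*(d^2 + 4*d + 3) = (d - 3)*(d + 1)*(d + 2)*(d + 3)*(d + 1)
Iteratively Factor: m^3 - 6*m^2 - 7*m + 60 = (m - 5)*(m^2 - m - 12) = (m - 5)*(m - 4)*(m + 3)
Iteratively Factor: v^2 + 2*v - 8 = (v - 2)*(v + 4)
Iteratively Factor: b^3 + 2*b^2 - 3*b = (b + 3)*(b^2 - b) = b*(b + 3)*(b - 1)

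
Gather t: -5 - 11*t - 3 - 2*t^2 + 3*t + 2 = -2*t^2 - 8*t - 6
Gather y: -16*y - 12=-16*y - 12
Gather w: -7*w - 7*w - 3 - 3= -14*w - 6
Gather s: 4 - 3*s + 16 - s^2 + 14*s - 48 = -s^2 + 11*s - 28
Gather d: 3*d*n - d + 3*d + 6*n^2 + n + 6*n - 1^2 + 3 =d*(3*n + 2) + 6*n^2 + 7*n + 2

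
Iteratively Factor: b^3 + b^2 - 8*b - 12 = (b + 2)*(b^2 - b - 6) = (b + 2)^2*(b - 3)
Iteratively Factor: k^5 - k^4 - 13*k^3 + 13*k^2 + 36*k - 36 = (k + 2)*(k^4 - 3*k^3 - 7*k^2 + 27*k - 18) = (k + 2)*(k + 3)*(k^3 - 6*k^2 + 11*k - 6) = (k - 1)*(k + 2)*(k + 3)*(k^2 - 5*k + 6) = (k - 3)*(k - 1)*(k + 2)*(k + 3)*(k - 2)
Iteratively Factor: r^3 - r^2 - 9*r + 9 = (r - 1)*(r^2 - 9) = (r - 3)*(r - 1)*(r + 3)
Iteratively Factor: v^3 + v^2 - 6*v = (v + 3)*(v^2 - 2*v) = v*(v + 3)*(v - 2)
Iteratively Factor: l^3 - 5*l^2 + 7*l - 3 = (l - 1)*(l^2 - 4*l + 3) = (l - 3)*(l - 1)*(l - 1)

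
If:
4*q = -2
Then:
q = -1/2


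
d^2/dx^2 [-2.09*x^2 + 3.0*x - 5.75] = -4.18000000000000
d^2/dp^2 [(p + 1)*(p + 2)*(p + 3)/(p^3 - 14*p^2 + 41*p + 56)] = 20*(2*p^3 - 15*p^2 - 111*p + 835)/(p^6 - 45*p^5 + 843*p^4 - 8415*p^3 + 47208*p^2 - 141120*p + 175616)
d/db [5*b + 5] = 5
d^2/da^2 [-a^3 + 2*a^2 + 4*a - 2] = 4 - 6*a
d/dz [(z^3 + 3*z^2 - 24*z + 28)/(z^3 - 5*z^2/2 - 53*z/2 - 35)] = 2*(-11*z^4 - 10*z^3 - 657*z^2 - 140*z + 3164)/(4*z^6 - 20*z^5 - 187*z^4 + 250*z^3 + 3509*z^2 + 7420*z + 4900)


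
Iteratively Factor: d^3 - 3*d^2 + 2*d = (d - 1)*(d^2 - 2*d) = d*(d - 1)*(d - 2)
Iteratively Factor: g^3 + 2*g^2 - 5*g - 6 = (g + 1)*(g^2 + g - 6) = (g + 1)*(g + 3)*(g - 2)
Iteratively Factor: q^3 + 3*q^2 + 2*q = (q + 1)*(q^2 + 2*q) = q*(q + 1)*(q + 2)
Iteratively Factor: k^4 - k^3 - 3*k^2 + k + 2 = (k + 1)*(k^3 - 2*k^2 - k + 2) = (k - 1)*(k + 1)*(k^2 - k - 2) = (k - 2)*(k - 1)*(k + 1)*(k + 1)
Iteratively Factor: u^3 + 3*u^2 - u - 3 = (u + 3)*(u^2 - 1) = (u - 1)*(u + 3)*(u + 1)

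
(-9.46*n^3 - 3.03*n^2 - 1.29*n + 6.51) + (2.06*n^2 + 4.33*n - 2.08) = -9.46*n^3 - 0.97*n^2 + 3.04*n + 4.43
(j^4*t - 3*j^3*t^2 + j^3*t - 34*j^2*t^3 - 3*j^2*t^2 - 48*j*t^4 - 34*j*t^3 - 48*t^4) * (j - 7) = j^5*t - 3*j^4*t^2 - 6*j^4*t - 34*j^3*t^3 + 18*j^3*t^2 - 7*j^3*t - 48*j^2*t^4 + 204*j^2*t^3 + 21*j^2*t^2 + 288*j*t^4 + 238*j*t^3 + 336*t^4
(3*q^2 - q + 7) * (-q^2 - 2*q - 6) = -3*q^4 - 5*q^3 - 23*q^2 - 8*q - 42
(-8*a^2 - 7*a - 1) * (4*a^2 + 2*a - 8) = -32*a^4 - 44*a^3 + 46*a^2 + 54*a + 8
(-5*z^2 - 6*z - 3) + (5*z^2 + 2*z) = -4*z - 3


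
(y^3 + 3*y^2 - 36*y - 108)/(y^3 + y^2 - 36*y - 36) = (y + 3)/(y + 1)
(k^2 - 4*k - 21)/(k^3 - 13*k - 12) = (k - 7)/(k^2 - 3*k - 4)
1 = 1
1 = 1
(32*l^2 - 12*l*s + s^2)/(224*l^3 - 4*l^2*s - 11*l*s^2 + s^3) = (-4*l + s)/(-28*l^2 - 3*l*s + s^2)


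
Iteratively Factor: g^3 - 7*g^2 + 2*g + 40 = (g - 5)*(g^2 - 2*g - 8) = (g - 5)*(g + 2)*(g - 4)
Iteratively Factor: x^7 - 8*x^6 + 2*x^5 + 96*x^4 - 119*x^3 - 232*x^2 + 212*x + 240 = (x - 4)*(x^6 - 4*x^5 - 14*x^4 + 40*x^3 + 41*x^2 - 68*x - 60) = (x - 4)*(x - 2)*(x^5 - 2*x^4 - 18*x^3 + 4*x^2 + 49*x + 30) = (x - 4)*(x - 2)*(x + 1)*(x^4 - 3*x^3 - 15*x^2 + 19*x + 30) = (x - 4)*(x - 2)*(x + 1)^2*(x^3 - 4*x^2 - 11*x + 30) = (x - 5)*(x - 4)*(x - 2)*(x + 1)^2*(x^2 + x - 6) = (x - 5)*(x - 4)*(x - 2)*(x + 1)^2*(x + 3)*(x - 2)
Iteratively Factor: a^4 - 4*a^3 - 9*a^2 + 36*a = (a)*(a^3 - 4*a^2 - 9*a + 36) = a*(a - 3)*(a^2 - a - 12) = a*(a - 4)*(a - 3)*(a + 3)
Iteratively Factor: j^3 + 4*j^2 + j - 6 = (j + 2)*(j^2 + 2*j - 3) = (j - 1)*(j + 2)*(j + 3)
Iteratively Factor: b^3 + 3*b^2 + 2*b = (b + 2)*(b^2 + b) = (b + 1)*(b + 2)*(b)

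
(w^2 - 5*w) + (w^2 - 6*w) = 2*w^2 - 11*w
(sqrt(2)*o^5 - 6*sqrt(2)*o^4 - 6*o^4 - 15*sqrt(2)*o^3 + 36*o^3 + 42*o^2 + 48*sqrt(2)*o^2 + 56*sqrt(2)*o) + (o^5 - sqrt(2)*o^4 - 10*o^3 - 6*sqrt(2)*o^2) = o^5 + sqrt(2)*o^5 - 7*sqrt(2)*o^4 - 6*o^4 - 15*sqrt(2)*o^3 + 26*o^3 + 42*o^2 + 42*sqrt(2)*o^2 + 56*sqrt(2)*o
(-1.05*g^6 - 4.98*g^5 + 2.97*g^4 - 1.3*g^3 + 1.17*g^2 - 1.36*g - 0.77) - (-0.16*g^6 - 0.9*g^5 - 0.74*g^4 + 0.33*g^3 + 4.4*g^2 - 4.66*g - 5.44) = -0.89*g^6 - 4.08*g^5 + 3.71*g^4 - 1.63*g^3 - 3.23*g^2 + 3.3*g + 4.67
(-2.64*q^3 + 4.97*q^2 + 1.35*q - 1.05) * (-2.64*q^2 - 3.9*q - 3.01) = 6.9696*q^5 - 2.8248*q^4 - 15.0006*q^3 - 17.4527*q^2 + 0.0314999999999994*q + 3.1605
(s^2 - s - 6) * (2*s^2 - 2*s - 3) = 2*s^4 - 4*s^3 - 13*s^2 + 15*s + 18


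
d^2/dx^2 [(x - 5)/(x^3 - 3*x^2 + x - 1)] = 2*((x - 5)*(3*x^2 - 6*x + 1)^2 + (-3*x^2 + 6*x - 3*(x - 5)*(x - 1) - 1)*(x^3 - 3*x^2 + x - 1))/(x^3 - 3*x^2 + x - 1)^3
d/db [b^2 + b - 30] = 2*b + 1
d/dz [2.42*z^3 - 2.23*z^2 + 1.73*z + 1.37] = 7.26*z^2 - 4.46*z + 1.73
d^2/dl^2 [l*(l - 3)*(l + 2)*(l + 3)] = 12*l^2 + 12*l - 18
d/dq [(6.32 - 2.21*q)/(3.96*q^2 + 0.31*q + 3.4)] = (8.7516*q^2 - 50.0544*q - 9.4732)/(15.6816*q^4 + 2.4552*q^3 + 27.0241*q^2 + 2.108*q + 11.56)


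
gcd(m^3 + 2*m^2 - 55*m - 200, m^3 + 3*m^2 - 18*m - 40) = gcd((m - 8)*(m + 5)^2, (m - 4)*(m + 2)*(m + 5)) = m + 5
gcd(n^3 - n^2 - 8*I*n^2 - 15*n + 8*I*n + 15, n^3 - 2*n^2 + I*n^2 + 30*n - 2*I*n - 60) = n - 5*I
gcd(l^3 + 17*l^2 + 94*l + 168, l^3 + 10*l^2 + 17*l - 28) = l^2 + 11*l + 28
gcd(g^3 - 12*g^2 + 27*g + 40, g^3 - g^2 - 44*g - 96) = g - 8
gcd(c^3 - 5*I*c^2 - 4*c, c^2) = c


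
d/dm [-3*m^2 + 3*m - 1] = 3 - 6*m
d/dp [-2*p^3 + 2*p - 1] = 2 - 6*p^2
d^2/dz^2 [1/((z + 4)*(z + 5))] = 2*((z + 4)^2 + (z + 4)*(z + 5) + (z + 5)^2)/((z + 4)^3*(z + 5)^3)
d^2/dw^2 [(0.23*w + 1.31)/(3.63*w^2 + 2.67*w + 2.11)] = ((0.23*w + 1.31)*(7.26*w + 2.67)*(14.52*w + 5.34) - (5.0094*w + 10.7388)*(3.63*w^2 + 2.67*w + 2.11))/(3.63*w^2 + 2.67*w + 2.11)^3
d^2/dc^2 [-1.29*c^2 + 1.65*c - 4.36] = -2.58000000000000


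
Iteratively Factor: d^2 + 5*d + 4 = (d + 4)*(d + 1)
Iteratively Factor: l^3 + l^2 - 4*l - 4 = (l + 2)*(l^2 - l - 2) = (l + 1)*(l + 2)*(l - 2)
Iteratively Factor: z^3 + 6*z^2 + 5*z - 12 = (z + 3)*(z^2 + 3*z - 4) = (z - 1)*(z + 3)*(z + 4)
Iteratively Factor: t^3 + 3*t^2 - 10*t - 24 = (t + 4)*(t^2 - t - 6) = (t - 3)*(t + 4)*(t + 2)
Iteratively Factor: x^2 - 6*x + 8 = (x - 2)*(x - 4)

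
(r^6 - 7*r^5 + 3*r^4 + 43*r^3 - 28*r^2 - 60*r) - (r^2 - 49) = r^6 - 7*r^5 + 3*r^4 + 43*r^3 - 29*r^2 - 60*r + 49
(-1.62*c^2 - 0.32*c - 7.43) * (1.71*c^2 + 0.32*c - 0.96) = -2.7702*c^4 - 1.0656*c^3 - 11.2525*c^2 - 2.0704*c + 7.1328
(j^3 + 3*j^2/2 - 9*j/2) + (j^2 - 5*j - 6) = j^3 + 5*j^2/2 - 19*j/2 - 6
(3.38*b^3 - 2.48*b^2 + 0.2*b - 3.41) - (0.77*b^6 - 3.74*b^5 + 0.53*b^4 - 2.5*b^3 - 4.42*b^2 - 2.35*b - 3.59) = -0.77*b^6 + 3.74*b^5 - 0.53*b^4 + 5.88*b^3 + 1.94*b^2 + 2.55*b + 0.18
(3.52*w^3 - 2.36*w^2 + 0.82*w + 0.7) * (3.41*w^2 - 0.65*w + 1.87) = 12.0032*w^5 - 10.3356*w^4 + 10.9126*w^3 - 2.5592*w^2 + 1.0784*w + 1.309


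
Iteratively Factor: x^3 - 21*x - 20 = (x + 1)*(x^2 - x - 20) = (x + 1)*(x + 4)*(x - 5)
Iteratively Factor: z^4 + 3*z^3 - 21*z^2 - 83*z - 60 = (z + 1)*(z^3 + 2*z^2 - 23*z - 60) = (z + 1)*(z + 3)*(z^2 - z - 20) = (z + 1)*(z + 3)*(z + 4)*(z - 5)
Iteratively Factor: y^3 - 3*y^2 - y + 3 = (y - 1)*(y^2 - 2*y - 3) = (y - 1)*(y + 1)*(y - 3)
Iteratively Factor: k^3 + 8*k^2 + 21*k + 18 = (k + 2)*(k^2 + 6*k + 9) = (k + 2)*(k + 3)*(k + 3)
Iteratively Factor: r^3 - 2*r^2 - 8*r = (r + 2)*(r^2 - 4*r) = r*(r + 2)*(r - 4)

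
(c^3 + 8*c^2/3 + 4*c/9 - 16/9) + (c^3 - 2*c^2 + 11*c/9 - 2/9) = 2*c^3 + 2*c^2/3 + 5*c/3 - 2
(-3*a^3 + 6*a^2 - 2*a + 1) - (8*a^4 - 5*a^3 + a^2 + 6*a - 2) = -8*a^4 + 2*a^3 + 5*a^2 - 8*a + 3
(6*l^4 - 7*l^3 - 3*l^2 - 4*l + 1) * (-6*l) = -36*l^5 + 42*l^4 + 18*l^3 + 24*l^2 - 6*l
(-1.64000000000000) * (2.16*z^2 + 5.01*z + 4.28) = -3.5424*z^2 - 8.2164*z - 7.0192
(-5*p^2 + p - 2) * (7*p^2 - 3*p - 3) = -35*p^4 + 22*p^3 - 2*p^2 + 3*p + 6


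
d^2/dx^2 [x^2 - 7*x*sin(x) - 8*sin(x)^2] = 7*x*sin(x) + 32*sin(x)^2 - 14*cos(x) - 14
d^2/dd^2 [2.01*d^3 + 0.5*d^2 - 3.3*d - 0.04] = 12.06*d + 1.0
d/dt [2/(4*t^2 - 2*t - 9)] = 4*(1 - 4*t)/(-4*t^2 + 2*t + 9)^2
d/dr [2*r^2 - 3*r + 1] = 4*r - 3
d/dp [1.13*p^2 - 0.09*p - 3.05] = 2.26*p - 0.09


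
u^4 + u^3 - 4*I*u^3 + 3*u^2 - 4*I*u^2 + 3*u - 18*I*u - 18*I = (u + 1)*(u - 3*I)^2*(u + 2*I)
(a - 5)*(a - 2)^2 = a^3 - 9*a^2 + 24*a - 20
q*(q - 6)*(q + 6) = q^3 - 36*q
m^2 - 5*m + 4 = (m - 4)*(m - 1)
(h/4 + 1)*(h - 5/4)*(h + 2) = h^3/4 + 19*h^2/16 + h/8 - 5/2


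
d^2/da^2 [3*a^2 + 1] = 6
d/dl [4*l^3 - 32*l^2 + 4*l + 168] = 12*l^2 - 64*l + 4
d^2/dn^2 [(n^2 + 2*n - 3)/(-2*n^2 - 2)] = 2*(-n^3 + 6*n^2 + 3*n - 2)/(n^6 + 3*n^4 + 3*n^2 + 1)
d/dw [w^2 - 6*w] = 2*w - 6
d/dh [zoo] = 0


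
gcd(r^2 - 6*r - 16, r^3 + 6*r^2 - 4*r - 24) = r + 2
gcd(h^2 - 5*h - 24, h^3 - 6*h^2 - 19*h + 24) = h^2 - 5*h - 24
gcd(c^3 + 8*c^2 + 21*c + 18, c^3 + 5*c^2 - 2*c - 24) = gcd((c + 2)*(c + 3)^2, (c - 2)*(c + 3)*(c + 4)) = c + 3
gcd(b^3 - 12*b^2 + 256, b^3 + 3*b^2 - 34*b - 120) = b + 4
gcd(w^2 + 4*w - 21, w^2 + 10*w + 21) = w + 7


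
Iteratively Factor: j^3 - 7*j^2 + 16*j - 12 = (j - 2)*(j^2 - 5*j + 6) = (j - 3)*(j - 2)*(j - 2)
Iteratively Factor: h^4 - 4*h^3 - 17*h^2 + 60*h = (h - 5)*(h^3 + h^2 - 12*h) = (h - 5)*(h + 4)*(h^2 - 3*h) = h*(h - 5)*(h + 4)*(h - 3)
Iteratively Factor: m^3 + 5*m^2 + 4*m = (m + 4)*(m^2 + m) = m*(m + 4)*(m + 1)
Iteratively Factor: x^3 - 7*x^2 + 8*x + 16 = (x + 1)*(x^2 - 8*x + 16) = (x - 4)*(x + 1)*(x - 4)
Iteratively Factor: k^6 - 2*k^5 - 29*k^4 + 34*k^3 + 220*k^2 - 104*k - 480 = (k - 2)*(k^5 - 29*k^3 - 24*k^2 + 172*k + 240) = (k - 2)*(k + 4)*(k^4 - 4*k^3 - 13*k^2 + 28*k + 60) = (k - 5)*(k - 2)*(k + 4)*(k^3 + k^2 - 8*k - 12) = (k - 5)*(k - 2)*(k + 2)*(k + 4)*(k^2 - k - 6) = (k - 5)*(k - 3)*(k - 2)*(k + 2)*(k + 4)*(k + 2)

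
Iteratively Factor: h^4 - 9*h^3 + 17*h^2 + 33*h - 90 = (h + 2)*(h^3 - 11*h^2 + 39*h - 45) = (h - 3)*(h + 2)*(h^2 - 8*h + 15) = (h - 3)^2*(h + 2)*(h - 5)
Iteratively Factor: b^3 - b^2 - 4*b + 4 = (b + 2)*(b^2 - 3*b + 2) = (b - 2)*(b + 2)*(b - 1)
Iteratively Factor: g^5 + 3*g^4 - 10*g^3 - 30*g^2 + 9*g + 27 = (g - 1)*(g^4 + 4*g^3 - 6*g^2 - 36*g - 27) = (g - 1)*(g + 3)*(g^3 + g^2 - 9*g - 9) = (g - 3)*(g - 1)*(g + 3)*(g^2 + 4*g + 3) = (g - 3)*(g - 1)*(g + 3)^2*(g + 1)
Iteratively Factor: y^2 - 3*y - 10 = (y + 2)*(y - 5)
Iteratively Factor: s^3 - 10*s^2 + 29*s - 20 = (s - 5)*(s^2 - 5*s + 4) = (s - 5)*(s - 1)*(s - 4)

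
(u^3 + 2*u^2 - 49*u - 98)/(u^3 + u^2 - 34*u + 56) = (u^2 - 5*u - 14)/(u^2 - 6*u + 8)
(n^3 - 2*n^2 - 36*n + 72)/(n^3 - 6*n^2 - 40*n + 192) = (n^2 - 8*n + 12)/(n^2 - 12*n + 32)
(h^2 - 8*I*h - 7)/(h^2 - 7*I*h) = (h - I)/h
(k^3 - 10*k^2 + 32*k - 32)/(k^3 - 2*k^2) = 1 - 8/k + 16/k^2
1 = 1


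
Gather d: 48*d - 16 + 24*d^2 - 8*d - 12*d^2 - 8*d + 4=12*d^2 + 32*d - 12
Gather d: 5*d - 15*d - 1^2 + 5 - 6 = -10*d - 2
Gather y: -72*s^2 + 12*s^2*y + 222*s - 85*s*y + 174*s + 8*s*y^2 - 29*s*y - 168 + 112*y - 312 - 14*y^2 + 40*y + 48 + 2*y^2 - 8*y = -72*s^2 + 396*s + y^2*(8*s - 12) + y*(12*s^2 - 114*s + 144) - 432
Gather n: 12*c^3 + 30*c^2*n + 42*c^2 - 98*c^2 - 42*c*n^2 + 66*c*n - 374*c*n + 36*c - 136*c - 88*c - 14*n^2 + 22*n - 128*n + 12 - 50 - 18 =12*c^3 - 56*c^2 - 188*c + n^2*(-42*c - 14) + n*(30*c^2 - 308*c - 106) - 56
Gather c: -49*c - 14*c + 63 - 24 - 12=27 - 63*c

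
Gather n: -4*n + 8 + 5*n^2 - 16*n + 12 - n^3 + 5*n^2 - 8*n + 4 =-n^3 + 10*n^2 - 28*n + 24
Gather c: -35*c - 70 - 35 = -35*c - 105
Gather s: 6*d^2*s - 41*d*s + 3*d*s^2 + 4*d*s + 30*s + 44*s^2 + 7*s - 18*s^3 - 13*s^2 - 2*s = -18*s^3 + s^2*(3*d + 31) + s*(6*d^2 - 37*d + 35)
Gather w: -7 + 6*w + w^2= w^2 + 6*w - 7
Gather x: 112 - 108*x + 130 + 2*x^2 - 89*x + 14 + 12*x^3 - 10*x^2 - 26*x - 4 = 12*x^3 - 8*x^2 - 223*x + 252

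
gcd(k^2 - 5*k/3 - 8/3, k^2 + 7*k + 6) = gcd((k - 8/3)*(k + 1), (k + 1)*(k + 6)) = k + 1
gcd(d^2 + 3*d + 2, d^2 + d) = d + 1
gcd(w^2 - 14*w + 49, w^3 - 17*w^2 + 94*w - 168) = w - 7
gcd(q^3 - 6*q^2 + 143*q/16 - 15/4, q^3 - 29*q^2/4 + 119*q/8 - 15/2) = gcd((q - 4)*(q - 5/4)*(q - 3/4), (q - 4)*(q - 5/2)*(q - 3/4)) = q^2 - 19*q/4 + 3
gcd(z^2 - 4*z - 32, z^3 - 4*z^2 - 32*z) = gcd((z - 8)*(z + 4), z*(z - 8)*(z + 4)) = z^2 - 4*z - 32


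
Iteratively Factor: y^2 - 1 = (y + 1)*(y - 1)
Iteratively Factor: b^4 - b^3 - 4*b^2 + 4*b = (b + 2)*(b^3 - 3*b^2 + 2*b) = (b - 2)*(b + 2)*(b^2 - b) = (b - 2)*(b - 1)*(b + 2)*(b)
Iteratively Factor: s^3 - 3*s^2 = (s)*(s^2 - 3*s) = s^2*(s - 3)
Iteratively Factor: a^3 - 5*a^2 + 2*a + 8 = (a + 1)*(a^2 - 6*a + 8) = (a - 4)*(a + 1)*(a - 2)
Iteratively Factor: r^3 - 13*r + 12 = (r + 4)*(r^2 - 4*r + 3) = (r - 1)*(r + 4)*(r - 3)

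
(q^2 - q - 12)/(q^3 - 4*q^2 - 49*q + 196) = (q + 3)/(q^2 - 49)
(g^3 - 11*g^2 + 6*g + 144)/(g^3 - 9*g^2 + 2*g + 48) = (g^2 - 3*g - 18)/(g^2 - g - 6)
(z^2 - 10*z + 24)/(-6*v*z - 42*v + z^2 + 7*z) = (-z^2 + 10*z - 24)/(6*v*z + 42*v - z^2 - 7*z)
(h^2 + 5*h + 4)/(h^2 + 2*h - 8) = (h + 1)/(h - 2)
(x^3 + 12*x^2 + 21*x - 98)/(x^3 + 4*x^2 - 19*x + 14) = (x + 7)/(x - 1)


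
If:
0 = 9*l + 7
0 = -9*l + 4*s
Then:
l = -7/9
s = -7/4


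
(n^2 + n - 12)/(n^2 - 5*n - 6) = (-n^2 - n + 12)/(-n^2 + 5*n + 6)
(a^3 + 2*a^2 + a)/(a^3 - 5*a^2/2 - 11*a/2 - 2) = 2*a*(a + 1)/(2*a^2 - 7*a - 4)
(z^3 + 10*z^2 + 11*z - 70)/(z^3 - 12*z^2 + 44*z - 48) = (z^2 + 12*z + 35)/(z^2 - 10*z + 24)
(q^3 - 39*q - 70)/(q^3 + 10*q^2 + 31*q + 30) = (q - 7)/(q + 3)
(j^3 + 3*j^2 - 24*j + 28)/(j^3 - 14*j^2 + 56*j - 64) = (j^2 + 5*j - 14)/(j^2 - 12*j + 32)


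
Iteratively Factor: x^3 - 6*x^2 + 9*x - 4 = (x - 1)*(x^2 - 5*x + 4) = (x - 4)*(x - 1)*(x - 1)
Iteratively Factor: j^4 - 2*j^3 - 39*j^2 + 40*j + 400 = (j + 4)*(j^3 - 6*j^2 - 15*j + 100) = (j - 5)*(j + 4)*(j^2 - j - 20) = (j - 5)^2*(j + 4)*(j + 4)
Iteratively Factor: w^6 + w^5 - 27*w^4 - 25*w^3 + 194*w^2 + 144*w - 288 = (w + 2)*(w^5 - w^4 - 25*w^3 + 25*w^2 + 144*w - 144) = (w + 2)*(w + 3)*(w^4 - 4*w^3 - 13*w^2 + 64*w - 48) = (w - 4)*(w + 2)*(w + 3)*(w^3 - 13*w + 12) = (w - 4)*(w + 2)*(w + 3)*(w + 4)*(w^2 - 4*w + 3) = (w - 4)*(w - 1)*(w + 2)*(w + 3)*(w + 4)*(w - 3)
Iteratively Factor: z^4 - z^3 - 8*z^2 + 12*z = (z)*(z^3 - z^2 - 8*z + 12) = z*(z + 3)*(z^2 - 4*z + 4) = z*(z - 2)*(z + 3)*(z - 2)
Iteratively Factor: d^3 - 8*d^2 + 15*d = (d)*(d^2 - 8*d + 15) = d*(d - 5)*(d - 3)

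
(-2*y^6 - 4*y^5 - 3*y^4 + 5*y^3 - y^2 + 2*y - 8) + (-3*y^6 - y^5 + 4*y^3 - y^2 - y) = -5*y^6 - 5*y^5 - 3*y^4 + 9*y^3 - 2*y^2 + y - 8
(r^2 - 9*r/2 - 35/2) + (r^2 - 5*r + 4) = 2*r^2 - 19*r/2 - 27/2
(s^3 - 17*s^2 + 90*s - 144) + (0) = s^3 - 17*s^2 + 90*s - 144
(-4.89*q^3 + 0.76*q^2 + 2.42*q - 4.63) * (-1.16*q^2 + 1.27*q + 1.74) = 5.6724*q^5 - 7.0919*q^4 - 10.3506*q^3 + 9.7666*q^2 - 1.6693*q - 8.0562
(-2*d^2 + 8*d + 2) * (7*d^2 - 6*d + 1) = -14*d^4 + 68*d^3 - 36*d^2 - 4*d + 2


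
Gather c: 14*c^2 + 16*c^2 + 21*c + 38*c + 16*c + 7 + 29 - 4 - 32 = 30*c^2 + 75*c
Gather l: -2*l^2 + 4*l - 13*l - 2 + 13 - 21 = -2*l^2 - 9*l - 10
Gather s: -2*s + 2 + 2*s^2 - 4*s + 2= 2*s^2 - 6*s + 4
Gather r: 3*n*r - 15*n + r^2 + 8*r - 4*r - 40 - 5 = -15*n + r^2 + r*(3*n + 4) - 45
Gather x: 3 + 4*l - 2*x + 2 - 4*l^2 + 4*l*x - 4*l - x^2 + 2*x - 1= -4*l^2 + 4*l*x - x^2 + 4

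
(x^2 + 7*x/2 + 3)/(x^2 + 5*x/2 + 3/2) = (x + 2)/(x + 1)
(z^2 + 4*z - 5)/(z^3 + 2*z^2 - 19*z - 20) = (z - 1)/(z^2 - 3*z - 4)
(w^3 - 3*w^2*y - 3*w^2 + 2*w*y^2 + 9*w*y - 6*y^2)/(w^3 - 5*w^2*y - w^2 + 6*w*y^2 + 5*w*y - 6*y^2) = (-w^2 + w*y + 3*w - 3*y)/(-w^2 + 3*w*y + w - 3*y)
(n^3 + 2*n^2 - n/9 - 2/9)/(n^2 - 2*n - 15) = (-9*n^3 - 18*n^2 + n + 2)/(9*(-n^2 + 2*n + 15))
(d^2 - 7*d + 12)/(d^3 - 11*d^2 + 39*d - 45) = (d - 4)/(d^2 - 8*d + 15)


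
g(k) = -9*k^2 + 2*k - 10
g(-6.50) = -403.25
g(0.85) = -14.80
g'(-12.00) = 218.00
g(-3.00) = -97.00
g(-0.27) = -11.20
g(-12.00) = -1330.00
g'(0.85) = -13.30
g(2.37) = -55.81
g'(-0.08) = 3.44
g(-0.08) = -10.22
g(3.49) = -112.64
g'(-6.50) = 119.00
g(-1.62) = -36.86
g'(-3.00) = 56.00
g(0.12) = -9.89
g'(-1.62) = 31.16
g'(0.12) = -0.16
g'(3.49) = -60.82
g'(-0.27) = 6.86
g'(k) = 2 - 18*k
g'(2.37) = -40.66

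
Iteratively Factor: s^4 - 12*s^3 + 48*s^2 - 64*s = (s - 4)*(s^3 - 8*s^2 + 16*s) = (s - 4)^2*(s^2 - 4*s) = s*(s - 4)^2*(s - 4)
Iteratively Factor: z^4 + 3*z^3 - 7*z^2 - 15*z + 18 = (z + 3)*(z^3 - 7*z + 6) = (z - 2)*(z + 3)*(z^2 + 2*z - 3) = (z - 2)*(z + 3)^2*(z - 1)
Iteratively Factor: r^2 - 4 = (r - 2)*(r + 2)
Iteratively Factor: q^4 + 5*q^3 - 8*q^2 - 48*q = (q + 4)*(q^3 + q^2 - 12*q) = q*(q + 4)*(q^2 + q - 12) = q*(q - 3)*(q + 4)*(q + 4)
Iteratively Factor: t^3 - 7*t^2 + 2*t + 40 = (t + 2)*(t^2 - 9*t + 20) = (t - 4)*(t + 2)*(t - 5)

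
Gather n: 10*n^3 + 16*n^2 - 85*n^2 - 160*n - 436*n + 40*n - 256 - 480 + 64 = 10*n^3 - 69*n^2 - 556*n - 672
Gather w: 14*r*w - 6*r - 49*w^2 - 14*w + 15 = -6*r - 49*w^2 + w*(14*r - 14) + 15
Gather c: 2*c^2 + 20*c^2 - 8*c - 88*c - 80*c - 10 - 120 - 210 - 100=22*c^2 - 176*c - 440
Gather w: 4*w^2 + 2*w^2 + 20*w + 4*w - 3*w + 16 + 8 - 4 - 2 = 6*w^2 + 21*w + 18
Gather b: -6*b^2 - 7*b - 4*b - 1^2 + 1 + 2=-6*b^2 - 11*b + 2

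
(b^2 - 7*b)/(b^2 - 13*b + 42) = b/(b - 6)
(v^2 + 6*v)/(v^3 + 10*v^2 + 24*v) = 1/(v + 4)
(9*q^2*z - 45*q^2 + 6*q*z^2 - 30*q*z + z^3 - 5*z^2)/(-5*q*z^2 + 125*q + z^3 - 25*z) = (9*q^2 + 6*q*z + z^2)/(-5*q*z - 25*q + z^2 + 5*z)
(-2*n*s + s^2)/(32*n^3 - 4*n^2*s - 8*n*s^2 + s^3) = s/(-16*n^2 - 6*n*s + s^2)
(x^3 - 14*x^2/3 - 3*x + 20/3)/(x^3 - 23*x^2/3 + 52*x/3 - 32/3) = (3*x^2 - 11*x - 20)/(3*x^2 - 20*x + 32)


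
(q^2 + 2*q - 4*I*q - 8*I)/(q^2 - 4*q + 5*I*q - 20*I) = (q^2 + q*(2 - 4*I) - 8*I)/(q^2 + q*(-4 + 5*I) - 20*I)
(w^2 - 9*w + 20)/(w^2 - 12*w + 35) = (w - 4)/(w - 7)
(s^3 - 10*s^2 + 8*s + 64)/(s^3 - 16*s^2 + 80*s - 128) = (s + 2)/(s - 4)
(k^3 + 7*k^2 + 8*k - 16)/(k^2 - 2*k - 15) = (-k^3 - 7*k^2 - 8*k + 16)/(-k^2 + 2*k + 15)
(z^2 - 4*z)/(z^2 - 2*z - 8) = z/(z + 2)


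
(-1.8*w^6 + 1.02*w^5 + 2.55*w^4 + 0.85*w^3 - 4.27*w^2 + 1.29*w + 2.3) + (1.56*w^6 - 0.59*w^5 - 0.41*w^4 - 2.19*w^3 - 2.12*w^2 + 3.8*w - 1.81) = -0.24*w^6 + 0.43*w^5 + 2.14*w^4 - 1.34*w^3 - 6.39*w^2 + 5.09*w + 0.49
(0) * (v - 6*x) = 0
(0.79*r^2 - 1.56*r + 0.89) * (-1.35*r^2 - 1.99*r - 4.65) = -1.0665*r^4 + 0.5339*r^3 - 1.7706*r^2 + 5.4829*r - 4.1385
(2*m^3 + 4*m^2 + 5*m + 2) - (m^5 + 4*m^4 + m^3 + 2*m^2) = -m^5 - 4*m^4 + m^3 + 2*m^2 + 5*m + 2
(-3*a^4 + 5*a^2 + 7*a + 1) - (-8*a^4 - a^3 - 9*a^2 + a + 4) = 5*a^4 + a^3 + 14*a^2 + 6*a - 3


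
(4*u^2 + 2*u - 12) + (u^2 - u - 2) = 5*u^2 + u - 14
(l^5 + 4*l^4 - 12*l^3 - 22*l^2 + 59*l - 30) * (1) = l^5 + 4*l^4 - 12*l^3 - 22*l^2 + 59*l - 30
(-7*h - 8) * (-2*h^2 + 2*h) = 14*h^3 + 2*h^2 - 16*h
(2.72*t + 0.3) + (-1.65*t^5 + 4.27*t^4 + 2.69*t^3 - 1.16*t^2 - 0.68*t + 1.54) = -1.65*t^5 + 4.27*t^4 + 2.69*t^3 - 1.16*t^2 + 2.04*t + 1.84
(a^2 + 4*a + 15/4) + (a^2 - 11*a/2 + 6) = 2*a^2 - 3*a/2 + 39/4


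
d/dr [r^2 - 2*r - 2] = 2*r - 2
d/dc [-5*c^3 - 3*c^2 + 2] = 3*c*(-5*c - 2)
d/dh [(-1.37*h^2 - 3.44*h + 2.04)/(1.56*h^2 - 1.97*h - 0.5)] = (8.0653*h^2 - 4.9948*h + 5.7388)/(2.4336*h^4 - 6.1464*h^3 + 2.3209*h^2 + 1.97*h + 0.25)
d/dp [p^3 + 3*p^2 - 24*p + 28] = 3*p^2 + 6*p - 24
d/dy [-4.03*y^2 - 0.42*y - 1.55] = -8.06*y - 0.42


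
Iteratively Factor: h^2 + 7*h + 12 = (h + 4)*(h + 3)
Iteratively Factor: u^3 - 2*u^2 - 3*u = (u - 3)*(u^2 + u) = u*(u - 3)*(u + 1)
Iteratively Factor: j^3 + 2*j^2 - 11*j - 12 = (j + 4)*(j^2 - 2*j - 3) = (j + 1)*(j + 4)*(j - 3)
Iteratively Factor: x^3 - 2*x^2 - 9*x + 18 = (x - 2)*(x^2 - 9) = (x - 3)*(x - 2)*(x + 3)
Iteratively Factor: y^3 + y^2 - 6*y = (y - 2)*(y^2 + 3*y) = (y - 2)*(y + 3)*(y)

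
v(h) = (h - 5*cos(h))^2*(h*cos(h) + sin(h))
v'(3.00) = -228.61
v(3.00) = -178.79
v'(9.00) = -1662.64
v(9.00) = -1431.10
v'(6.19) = 11.64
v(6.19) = 8.91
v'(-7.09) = -725.65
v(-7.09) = -626.18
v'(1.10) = -17.82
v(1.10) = 1.90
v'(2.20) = -103.38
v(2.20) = -12.86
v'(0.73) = -22.44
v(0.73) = 10.87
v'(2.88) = -248.34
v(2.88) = -150.00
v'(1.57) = 14.97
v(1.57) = 2.46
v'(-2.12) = -1.50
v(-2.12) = 0.06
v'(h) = (h - 5*cos(h))^2*(-h*sin(h) + 2*cos(h)) + (h - 5*cos(h))*(h*cos(h) + sin(h))*(10*sin(h) + 2)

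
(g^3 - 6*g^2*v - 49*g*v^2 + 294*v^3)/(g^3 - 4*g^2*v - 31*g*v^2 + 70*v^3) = (-g^2 - g*v + 42*v^2)/(-g^2 - 3*g*v + 10*v^2)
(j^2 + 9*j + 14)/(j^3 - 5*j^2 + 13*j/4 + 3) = 4*(j^2 + 9*j + 14)/(4*j^3 - 20*j^2 + 13*j + 12)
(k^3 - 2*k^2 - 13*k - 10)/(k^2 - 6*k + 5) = (k^2 + 3*k + 2)/(k - 1)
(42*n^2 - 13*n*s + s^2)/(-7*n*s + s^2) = (-6*n + s)/s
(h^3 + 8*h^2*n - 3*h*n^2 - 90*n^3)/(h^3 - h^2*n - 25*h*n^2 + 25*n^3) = (h^2 + 3*h*n - 18*n^2)/(h^2 - 6*h*n + 5*n^2)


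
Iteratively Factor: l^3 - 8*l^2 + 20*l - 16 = (l - 2)*(l^2 - 6*l + 8) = (l - 2)^2*(l - 4)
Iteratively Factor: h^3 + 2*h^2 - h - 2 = (h + 1)*(h^2 + h - 2) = (h - 1)*(h + 1)*(h + 2)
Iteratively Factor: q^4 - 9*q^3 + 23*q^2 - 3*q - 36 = (q + 1)*(q^3 - 10*q^2 + 33*q - 36) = (q - 3)*(q + 1)*(q^2 - 7*q + 12) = (q - 3)^2*(q + 1)*(q - 4)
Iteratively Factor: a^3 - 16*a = (a)*(a^2 - 16) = a*(a - 4)*(a + 4)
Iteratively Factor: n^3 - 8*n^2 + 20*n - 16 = (n - 2)*(n^2 - 6*n + 8) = (n - 4)*(n - 2)*(n - 2)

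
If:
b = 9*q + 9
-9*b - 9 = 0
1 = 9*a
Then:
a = 1/9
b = -1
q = -10/9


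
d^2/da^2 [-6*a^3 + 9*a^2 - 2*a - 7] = 18 - 36*a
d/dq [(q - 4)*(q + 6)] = 2*q + 2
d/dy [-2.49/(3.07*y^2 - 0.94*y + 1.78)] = (15.2886*y - 2.3406)/(3.07*y^2 - 0.94*y + 1.78)^2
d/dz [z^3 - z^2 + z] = 3*z^2 - 2*z + 1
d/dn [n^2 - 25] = 2*n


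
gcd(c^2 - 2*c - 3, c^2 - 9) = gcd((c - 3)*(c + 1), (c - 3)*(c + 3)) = c - 3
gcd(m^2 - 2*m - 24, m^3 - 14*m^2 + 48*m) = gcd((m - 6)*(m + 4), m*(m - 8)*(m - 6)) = m - 6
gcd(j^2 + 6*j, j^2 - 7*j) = j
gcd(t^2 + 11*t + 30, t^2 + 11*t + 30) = t^2 + 11*t + 30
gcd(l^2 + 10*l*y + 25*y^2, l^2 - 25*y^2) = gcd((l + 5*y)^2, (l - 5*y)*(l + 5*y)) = l + 5*y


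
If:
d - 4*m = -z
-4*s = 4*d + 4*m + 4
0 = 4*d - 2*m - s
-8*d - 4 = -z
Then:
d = 0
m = 1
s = -2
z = 4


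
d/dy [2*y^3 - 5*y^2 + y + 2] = 6*y^2 - 10*y + 1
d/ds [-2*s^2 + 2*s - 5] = 2 - 4*s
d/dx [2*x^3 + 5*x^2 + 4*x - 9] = 6*x^2 + 10*x + 4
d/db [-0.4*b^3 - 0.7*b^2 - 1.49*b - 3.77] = -1.2*b^2 - 1.4*b - 1.49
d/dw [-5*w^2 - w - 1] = -10*w - 1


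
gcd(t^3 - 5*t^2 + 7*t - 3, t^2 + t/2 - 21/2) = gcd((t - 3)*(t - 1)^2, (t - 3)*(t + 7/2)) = t - 3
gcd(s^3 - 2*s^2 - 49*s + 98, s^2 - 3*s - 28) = s - 7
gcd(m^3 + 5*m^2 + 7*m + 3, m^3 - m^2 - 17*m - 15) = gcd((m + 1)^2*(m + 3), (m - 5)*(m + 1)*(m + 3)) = m^2 + 4*m + 3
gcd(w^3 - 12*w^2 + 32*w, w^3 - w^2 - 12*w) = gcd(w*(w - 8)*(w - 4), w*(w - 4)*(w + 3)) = w^2 - 4*w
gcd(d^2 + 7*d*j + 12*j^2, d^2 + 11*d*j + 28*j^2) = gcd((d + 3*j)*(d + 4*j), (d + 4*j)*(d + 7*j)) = d + 4*j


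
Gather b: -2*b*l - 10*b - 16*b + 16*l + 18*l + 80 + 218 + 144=b*(-2*l - 26) + 34*l + 442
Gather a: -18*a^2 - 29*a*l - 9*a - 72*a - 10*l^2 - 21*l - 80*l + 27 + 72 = -18*a^2 + a*(-29*l - 81) - 10*l^2 - 101*l + 99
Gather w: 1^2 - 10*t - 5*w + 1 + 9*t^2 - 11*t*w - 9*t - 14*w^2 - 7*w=9*t^2 - 19*t - 14*w^2 + w*(-11*t - 12) + 2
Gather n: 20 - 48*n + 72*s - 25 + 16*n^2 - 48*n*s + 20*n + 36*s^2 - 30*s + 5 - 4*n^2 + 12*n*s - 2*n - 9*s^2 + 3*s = 12*n^2 + n*(-36*s - 30) + 27*s^2 + 45*s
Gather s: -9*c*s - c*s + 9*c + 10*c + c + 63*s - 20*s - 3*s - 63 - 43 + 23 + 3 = 20*c + s*(40 - 10*c) - 80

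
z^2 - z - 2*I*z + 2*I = (z - 1)*(z - 2*I)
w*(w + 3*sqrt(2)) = w^2 + 3*sqrt(2)*w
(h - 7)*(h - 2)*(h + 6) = h^3 - 3*h^2 - 40*h + 84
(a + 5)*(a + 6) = a^2 + 11*a + 30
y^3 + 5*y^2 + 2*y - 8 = (y - 1)*(y + 2)*(y + 4)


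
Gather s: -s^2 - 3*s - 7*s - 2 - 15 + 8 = -s^2 - 10*s - 9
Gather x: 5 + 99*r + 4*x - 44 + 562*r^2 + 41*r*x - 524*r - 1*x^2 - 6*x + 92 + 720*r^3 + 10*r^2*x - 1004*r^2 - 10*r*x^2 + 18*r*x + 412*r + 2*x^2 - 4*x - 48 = 720*r^3 - 442*r^2 - 13*r + x^2*(1 - 10*r) + x*(10*r^2 + 59*r - 6) + 5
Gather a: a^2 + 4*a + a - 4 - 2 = a^2 + 5*a - 6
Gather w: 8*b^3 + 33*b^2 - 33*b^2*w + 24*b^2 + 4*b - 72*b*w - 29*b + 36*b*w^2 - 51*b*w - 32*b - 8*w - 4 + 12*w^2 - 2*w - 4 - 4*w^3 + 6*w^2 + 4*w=8*b^3 + 57*b^2 - 57*b - 4*w^3 + w^2*(36*b + 18) + w*(-33*b^2 - 123*b - 6) - 8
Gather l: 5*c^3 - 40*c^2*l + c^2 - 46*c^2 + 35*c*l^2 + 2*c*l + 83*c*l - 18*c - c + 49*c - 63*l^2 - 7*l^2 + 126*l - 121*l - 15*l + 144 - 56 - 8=5*c^3 - 45*c^2 + 30*c + l^2*(35*c - 70) + l*(-40*c^2 + 85*c - 10) + 80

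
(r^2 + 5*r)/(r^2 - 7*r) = (r + 5)/(r - 7)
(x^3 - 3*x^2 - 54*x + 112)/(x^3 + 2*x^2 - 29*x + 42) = (x - 8)/(x - 3)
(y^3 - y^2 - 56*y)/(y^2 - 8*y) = y + 7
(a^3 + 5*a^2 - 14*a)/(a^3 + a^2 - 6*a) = (a + 7)/(a + 3)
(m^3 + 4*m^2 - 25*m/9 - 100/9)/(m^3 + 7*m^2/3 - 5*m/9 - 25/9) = (3*m^2 + 7*m - 20)/(3*m^2 + 2*m - 5)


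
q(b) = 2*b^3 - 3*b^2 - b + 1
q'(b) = 6*b^2 - 6*b - 1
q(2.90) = 21.65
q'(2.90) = 32.06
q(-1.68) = -15.27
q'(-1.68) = 26.01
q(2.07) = 3.81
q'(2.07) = 12.29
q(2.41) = 9.16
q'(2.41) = 19.39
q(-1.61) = -13.51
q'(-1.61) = 24.21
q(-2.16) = -30.99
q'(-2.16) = 39.95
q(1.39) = -0.82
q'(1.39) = 2.25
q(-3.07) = -82.07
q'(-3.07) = 73.97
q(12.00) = 3013.00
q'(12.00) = 791.00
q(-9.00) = -1691.00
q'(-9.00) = 539.00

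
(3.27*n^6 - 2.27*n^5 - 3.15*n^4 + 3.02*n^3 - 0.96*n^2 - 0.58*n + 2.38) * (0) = 0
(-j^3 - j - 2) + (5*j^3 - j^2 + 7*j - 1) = 4*j^3 - j^2 + 6*j - 3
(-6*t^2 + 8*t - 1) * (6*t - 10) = -36*t^3 + 108*t^2 - 86*t + 10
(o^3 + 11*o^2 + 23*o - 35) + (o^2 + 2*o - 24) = o^3 + 12*o^2 + 25*o - 59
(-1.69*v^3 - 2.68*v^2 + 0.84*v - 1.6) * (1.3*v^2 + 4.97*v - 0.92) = -2.197*v^5 - 11.8833*v^4 - 10.6728*v^3 + 4.5604*v^2 - 8.7248*v + 1.472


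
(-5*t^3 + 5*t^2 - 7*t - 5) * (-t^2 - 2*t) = 5*t^5 + 5*t^4 - 3*t^3 + 19*t^2 + 10*t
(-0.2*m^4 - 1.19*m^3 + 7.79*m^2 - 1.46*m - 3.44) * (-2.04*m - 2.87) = 0.408*m^5 + 3.0016*m^4 - 12.4763*m^3 - 19.3789*m^2 + 11.2078*m + 9.8728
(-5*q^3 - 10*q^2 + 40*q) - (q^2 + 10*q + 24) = -5*q^3 - 11*q^2 + 30*q - 24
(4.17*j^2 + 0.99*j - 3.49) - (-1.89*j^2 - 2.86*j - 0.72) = 6.06*j^2 + 3.85*j - 2.77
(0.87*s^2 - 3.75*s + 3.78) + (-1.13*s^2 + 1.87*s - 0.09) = -0.26*s^2 - 1.88*s + 3.69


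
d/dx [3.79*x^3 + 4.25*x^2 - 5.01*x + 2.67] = 11.37*x^2 + 8.5*x - 5.01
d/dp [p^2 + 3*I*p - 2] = 2*p + 3*I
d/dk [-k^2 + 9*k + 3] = 9 - 2*k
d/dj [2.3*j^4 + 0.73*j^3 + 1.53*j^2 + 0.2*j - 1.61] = 9.2*j^3 + 2.19*j^2 + 3.06*j + 0.2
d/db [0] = 0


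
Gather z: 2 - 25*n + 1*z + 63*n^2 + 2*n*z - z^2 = 63*n^2 - 25*n - z^2 + z*(2*n + 1) + 2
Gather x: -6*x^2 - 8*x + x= -6*x^2 - 7*x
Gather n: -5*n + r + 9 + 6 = -5*n + r + 15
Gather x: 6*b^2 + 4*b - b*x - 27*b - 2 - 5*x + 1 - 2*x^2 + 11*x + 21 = 6*b^2 - 23*b - 2*x^2 + x*(6 - b) + 20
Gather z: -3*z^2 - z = -3*z^2 - z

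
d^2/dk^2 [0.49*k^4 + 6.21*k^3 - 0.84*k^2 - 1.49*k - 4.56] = 5.88*k^2 + 37.26*k - 1.68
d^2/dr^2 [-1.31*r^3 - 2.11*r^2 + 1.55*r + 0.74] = -7.86*r - 4.22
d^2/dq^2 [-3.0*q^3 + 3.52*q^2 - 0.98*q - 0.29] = 7.04 - 18.0*q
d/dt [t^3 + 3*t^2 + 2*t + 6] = 3*t^2 + 6*t + 2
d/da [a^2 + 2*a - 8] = 2*a + 2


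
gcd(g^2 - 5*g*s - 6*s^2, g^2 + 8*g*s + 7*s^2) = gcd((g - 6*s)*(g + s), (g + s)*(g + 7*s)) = g + s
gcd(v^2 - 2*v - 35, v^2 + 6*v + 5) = v + 5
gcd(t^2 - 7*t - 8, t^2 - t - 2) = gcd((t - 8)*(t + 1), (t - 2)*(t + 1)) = t + 1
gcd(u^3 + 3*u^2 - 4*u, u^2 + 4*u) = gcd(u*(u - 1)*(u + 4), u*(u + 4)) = u^2 + 4*u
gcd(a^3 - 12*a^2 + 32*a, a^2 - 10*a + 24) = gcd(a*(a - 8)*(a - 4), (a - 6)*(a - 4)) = a - 4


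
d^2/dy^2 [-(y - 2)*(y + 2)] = -2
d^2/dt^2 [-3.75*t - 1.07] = 0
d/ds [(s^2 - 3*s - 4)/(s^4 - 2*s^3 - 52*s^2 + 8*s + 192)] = (-2*s^5 + 11*s^4 + 4*s^3 - 172*s^2 - 32*s - 544)/(s^8 - 4*s^7 - 100*s^6 + 224*s^5 + 3056*s^4 - 1600*s^3 - 19904*s^2 + 3072*s + 36864)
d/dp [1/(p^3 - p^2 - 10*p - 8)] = (-3*p^2 + 2*p + 10)/(-p^3 + p^2 + 10*p + 8)^2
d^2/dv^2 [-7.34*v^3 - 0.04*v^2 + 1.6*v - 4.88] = -44.04*v - 0.08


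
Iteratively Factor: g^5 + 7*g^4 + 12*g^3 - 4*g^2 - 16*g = (g)*(g^4 + 7*g^3 + 12*g^2 - 4*g - 16) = g*(g + 2)*(g^3 + 5*g^2 + 2*g - 8) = g*(g - 1)*(g + 2)*(g^2 + 6*g + 8) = g*(g - 1)*(g + 2)*(g + 4)*(g + 2)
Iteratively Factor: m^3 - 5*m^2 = (m - 5)*(m^2) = m*(m - 5)*(m)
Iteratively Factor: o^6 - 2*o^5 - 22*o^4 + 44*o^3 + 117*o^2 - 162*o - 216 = (o - 3)*(o^5 + o^4 - 19*o^3 - 13*o^2 + 78*o + 72) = (o - 3)*(o + 4)*(o^4 - 3*o^3 - 7*o^2 + 15*o + 18) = (o - 3)^2*(o + 4)*(o^3 - 7*o - 6) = (o - 3)^3*(o + 4)*(o^2 + 3*o + 2) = (o - 3)^3*(o + 2)*(o + 4)*(o + 1)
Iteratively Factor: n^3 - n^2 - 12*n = (n + 3)*(n^2 - 4*n) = (n - 4)*(n + 3)*(n)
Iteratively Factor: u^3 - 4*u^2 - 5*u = (u)*(u^2 - 4*u - 5) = u*(u - 5)*(u + 1)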